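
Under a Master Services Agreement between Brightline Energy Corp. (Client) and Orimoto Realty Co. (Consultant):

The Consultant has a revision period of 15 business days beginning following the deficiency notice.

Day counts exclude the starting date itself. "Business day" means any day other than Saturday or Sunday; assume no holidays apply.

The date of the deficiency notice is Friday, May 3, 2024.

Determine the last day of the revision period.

May 24, 2024

The last day of the revision period: 15 business days after Friday, May 3, 2024, skipping weekends — May 6, May 7, May 8, May 9, …, May 22, May 23, May 24 — lands on Friday, May 24, 2024.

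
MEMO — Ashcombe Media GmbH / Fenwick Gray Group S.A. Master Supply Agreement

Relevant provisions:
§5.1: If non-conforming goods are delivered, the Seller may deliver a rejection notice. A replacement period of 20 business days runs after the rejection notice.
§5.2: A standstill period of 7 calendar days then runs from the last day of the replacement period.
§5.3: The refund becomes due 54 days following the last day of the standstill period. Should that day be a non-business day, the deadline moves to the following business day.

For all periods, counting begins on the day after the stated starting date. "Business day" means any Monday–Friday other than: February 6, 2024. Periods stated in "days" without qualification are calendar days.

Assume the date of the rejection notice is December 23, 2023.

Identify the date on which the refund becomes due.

March 20, 2024

From Saturday, December 23, 2023, 20 business days (Dec 25, Dec 26, Dec 27, Dec 28, …, Jan 17, Jan 18, Jan 19, skipping weekends) brings us to Friday, January 19, 2024, which is the last day of the replacement period.
The last day of the standstill period: January 19, 2024 + 7 days = January 26, 2024.
The date on which the refund becomes due: January 26, 2024 + 54 days = March 20, 2024. March 20, 2024 is a Wednesday and is not a listed holiday, so no roll-forward applies.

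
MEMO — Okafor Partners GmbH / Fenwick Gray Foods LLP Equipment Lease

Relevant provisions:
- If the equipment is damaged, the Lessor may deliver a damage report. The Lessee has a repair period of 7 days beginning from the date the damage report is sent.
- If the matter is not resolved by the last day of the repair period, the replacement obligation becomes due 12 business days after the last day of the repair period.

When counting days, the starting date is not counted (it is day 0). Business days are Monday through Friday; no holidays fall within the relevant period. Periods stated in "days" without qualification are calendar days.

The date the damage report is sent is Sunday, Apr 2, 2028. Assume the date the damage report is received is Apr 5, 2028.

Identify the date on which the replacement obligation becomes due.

The last day of the repair period: 7 calendar days after Apr 2, 2028 is Apr 9, 2028.
The date on which the replacement obligation becomes due: counting 12 business days from Sunday, Apr 9, 2028 (Apr 10, Apr 11, Apr 12, Apr 13, …, Apr 21, Apr 24, Apr 25, skipping weekends) reaches Tuesday, Apr 25, 2028.

Apr 25, 2028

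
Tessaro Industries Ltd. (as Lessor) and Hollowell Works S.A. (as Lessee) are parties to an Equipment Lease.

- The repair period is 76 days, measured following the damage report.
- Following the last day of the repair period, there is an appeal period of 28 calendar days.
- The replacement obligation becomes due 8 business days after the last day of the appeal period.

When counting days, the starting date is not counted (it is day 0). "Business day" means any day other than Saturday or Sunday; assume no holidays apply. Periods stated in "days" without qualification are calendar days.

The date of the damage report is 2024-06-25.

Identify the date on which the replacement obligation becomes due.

Adding 76 calendar days to 2024-06-25 gives 2024-09-09, which is the last day of the repair period.
Adding 28 calendar days to 2024-09-09 gives 2024-10-07, which is the last day of the appeal period.
The date on which the replacement obligation becomes due: counting 8 business days from Monday, 2024-10-07 (Oct 8, Oct 9, Oct 10, Oct 11, Oct 14, Oct 15, Oct 16, Oct 17, skipping weekends) reaches Thursday, 2024-10-17.

2024-10-17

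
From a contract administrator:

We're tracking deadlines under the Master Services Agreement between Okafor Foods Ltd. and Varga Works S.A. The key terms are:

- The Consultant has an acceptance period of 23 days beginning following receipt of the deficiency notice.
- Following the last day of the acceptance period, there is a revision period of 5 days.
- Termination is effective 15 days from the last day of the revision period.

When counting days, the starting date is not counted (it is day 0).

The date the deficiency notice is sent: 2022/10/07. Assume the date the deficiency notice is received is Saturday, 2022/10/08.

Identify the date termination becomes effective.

2022/11/20

The last day of the acceptance period: 23 calendar days after 2022/10/08 is 2022/10/31.
The last day of the revision period: 5 calendar days after 2022/10/31 is 2022/11/05.
The date termination becomes effective: 15 calendar days after 2022/11/05 is 2022/11/20.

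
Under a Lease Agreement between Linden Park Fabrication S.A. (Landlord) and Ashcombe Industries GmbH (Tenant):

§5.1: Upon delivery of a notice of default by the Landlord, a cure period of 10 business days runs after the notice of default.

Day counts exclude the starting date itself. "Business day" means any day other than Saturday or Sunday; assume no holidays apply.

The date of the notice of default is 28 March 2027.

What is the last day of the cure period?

The last day of the cure period: counting 10 business days from Sunday, 28 March 2027 (Mar 29, Mar 30, Mar 31, Apr 1, Apr 2, Apr 5, Apr 6, Apr 7, Apr 8, Apr 9, skipping weekends) reaches Friday, 9 April 2027.

9 April 2027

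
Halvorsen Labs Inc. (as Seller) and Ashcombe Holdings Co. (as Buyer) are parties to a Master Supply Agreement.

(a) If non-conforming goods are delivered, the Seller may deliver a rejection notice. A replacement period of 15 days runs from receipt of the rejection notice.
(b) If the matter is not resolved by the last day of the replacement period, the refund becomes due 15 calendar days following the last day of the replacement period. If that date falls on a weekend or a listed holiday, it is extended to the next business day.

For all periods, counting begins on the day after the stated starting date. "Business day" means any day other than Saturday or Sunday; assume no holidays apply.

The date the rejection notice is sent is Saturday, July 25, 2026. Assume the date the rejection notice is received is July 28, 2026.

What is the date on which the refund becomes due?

The last day of the replacement period: 15 calendar days after July 28, 2026 is August 12, 2026.
The date on which the refund becomes due: August 12, 2026 + 15 days = August 27, 2026. August 27, 2026 is a Thursday, so no roll-forward applies.

August 27, 2026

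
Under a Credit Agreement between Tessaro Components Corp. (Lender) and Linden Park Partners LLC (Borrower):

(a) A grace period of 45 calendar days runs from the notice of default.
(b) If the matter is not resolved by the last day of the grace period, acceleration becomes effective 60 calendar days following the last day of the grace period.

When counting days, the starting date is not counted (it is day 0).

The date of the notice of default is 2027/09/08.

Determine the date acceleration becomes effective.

The last day of the grace period: 2027/09/08 + 45 days = 2027/10/23.
The date acceleration becomes effective: 60 calendar days after 2027/10/23 is 2027/12/22.

2027/12/22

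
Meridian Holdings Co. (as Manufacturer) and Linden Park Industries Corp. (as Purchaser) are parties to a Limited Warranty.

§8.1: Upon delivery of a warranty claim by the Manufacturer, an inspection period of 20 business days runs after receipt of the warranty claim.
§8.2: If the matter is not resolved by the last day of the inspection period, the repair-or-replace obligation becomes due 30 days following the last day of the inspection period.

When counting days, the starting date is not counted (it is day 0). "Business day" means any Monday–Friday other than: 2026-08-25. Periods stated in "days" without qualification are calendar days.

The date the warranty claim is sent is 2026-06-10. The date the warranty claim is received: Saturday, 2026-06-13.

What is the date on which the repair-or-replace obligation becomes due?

2026-08-09

The last day of the inspection period: counting 20 business days from Saturday, 2026-06-13 (Jun 15, Jun 16, Jun 17, Jun 18, …, Jul 8, Jul 9, Jul 10, skipping weekends) reaches Friday, 2026-07-10.
Adding 30 calendar days to 2026-07-10 gives 2026-08-09, which is the date on which the repair-or-replace obligation becomes due.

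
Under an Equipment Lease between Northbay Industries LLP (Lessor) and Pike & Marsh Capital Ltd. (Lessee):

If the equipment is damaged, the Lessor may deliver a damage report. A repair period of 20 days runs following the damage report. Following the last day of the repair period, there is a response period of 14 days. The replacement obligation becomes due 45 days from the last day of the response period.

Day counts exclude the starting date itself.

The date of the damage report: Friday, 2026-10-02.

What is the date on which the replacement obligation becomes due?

2026-12-20

Adding 20 calendar days to 2026-10-02 gives 2026-10-22, which is the last day of the repair period.
The last day of the response period: 2026-10-22 + 14 days = 2026-11-05.
The date on which the replacement obligation becomes due: 45 calendar days after 2026-11-05 is 2026-12-20.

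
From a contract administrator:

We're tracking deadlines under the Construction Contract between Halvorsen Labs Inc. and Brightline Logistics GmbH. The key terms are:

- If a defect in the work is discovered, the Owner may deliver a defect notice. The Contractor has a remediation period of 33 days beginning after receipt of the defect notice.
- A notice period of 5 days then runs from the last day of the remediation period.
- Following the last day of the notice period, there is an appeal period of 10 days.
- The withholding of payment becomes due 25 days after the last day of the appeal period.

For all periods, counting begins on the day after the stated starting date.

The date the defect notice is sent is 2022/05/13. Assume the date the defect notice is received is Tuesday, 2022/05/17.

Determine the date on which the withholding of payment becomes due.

The last day of the remediation period: 33 calendar days after 2022/05/17 is 2022/06/19.
The last day of the notice period: 5 calendar days after 2022/06/19 is 2022/06/24.
The last day of the appeal period: 2022/06/24 + 10 days = 2022/07/04.
Adding 25 calendar days to 2022/07/04 gives 2022/07/29, which is the date on which the withholding of payment becomes due.

2022/07/29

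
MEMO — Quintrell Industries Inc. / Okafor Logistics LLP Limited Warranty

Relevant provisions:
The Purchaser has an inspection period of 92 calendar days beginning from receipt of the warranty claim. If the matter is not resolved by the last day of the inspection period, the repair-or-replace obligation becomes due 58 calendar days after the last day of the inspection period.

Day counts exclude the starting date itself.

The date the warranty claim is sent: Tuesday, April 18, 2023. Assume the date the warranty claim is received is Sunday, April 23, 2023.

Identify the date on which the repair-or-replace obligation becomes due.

The last day of the inspection period: 92 calendar days after April 23, 2023 is July 24, 2023.
Adding 58 calendar days to July 24, 2023 gives September 20, 2023, which is the date on which the repair-or-replace obligation becomes due.

September 20, 2023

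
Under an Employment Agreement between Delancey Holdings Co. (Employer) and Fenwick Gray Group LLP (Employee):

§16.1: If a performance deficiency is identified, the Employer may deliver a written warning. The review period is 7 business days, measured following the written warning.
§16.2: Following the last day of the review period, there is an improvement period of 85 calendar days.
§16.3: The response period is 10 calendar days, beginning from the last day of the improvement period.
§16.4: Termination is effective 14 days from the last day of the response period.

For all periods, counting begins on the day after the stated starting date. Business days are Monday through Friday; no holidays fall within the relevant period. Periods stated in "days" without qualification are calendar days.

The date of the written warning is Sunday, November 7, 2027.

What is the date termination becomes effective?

March 4, 2028

The last day of the review period: counting 7 business days from Sunday, November 7, 2027 (Nov 8, Nov 9, Nov 10, Nov 11, Nov 12, Nov 15, Nov 16, skipping weekends) reaches Tuesday, November 16, 2027.
Adding 85 calendar days to November 16, 2027 gives February 9, 2028, which is the last day of the improvement period.
The last day of the response period: February 9, 2028 + 10 days = February 19, 2028.
The date termination becomes effective: February 19, 2028 + 14 days = March 4, 2028.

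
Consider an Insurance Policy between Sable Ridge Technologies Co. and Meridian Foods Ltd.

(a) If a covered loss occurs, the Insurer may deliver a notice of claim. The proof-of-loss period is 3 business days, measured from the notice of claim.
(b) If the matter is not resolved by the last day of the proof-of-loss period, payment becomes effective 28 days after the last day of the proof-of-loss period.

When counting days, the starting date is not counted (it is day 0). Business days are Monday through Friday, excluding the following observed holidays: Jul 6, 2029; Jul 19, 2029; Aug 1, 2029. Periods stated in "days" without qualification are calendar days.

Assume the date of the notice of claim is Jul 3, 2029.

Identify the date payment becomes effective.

Aug 6, 2029

The last day of the proof-of-loss period: 3 business days after Tuesday, Jul 3, 2029, skipping weekends and the listed holiday on Jul 6 — Jul 4, Jul 5, Jul 9 — lands on Monday, Jul 9, 2029.
The date payment becomes effective: 28 calendar days after Jul 9, 2029 is Aug 6, 2029.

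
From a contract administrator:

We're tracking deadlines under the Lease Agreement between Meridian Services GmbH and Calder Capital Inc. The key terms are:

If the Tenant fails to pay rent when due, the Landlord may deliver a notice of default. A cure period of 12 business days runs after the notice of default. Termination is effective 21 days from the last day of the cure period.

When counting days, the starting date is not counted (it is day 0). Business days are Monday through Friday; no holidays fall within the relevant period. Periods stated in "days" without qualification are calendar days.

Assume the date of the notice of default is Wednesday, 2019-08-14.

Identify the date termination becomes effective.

2019-09-20

From Wednesday, 2019-08-14, 12 business days (Aug 15, Aug 16, Aug 19, Aug 20, …, Aug 28, Aug 29, Aug 30, skipping weekends) brings us to Friday, 2019-08-30, which is the last day of the cure period.
The date termination becomes effective: 21 calendar days after 2019-08-30 is 2019-09-20.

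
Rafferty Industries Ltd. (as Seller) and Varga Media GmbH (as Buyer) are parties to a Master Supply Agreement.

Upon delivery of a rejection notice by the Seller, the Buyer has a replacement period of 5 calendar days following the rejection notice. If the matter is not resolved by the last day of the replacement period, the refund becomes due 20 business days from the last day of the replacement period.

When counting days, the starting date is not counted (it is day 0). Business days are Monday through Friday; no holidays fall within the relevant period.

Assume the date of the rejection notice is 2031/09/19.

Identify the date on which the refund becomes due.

2031/10/22

The last day of the replacement period: 5 calendar days after 2031/09/19 is 2031/09/24.
From Wednesday, 2031/09/24, 20 business days (Sep 25, Sep 26, Sep 29, Sep 30, …, Oct 20, Oct 21, Oct 22, skipping weekends) brings us to Wednesday, 2031/10/22, which is the date on which the refund becomes due.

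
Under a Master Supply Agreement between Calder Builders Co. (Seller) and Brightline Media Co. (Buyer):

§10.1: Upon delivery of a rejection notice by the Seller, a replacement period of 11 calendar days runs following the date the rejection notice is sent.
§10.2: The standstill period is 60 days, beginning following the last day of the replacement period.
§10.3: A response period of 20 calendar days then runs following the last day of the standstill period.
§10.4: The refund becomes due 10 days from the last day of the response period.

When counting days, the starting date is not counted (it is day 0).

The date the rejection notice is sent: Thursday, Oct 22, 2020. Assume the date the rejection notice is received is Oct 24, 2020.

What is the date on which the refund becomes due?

Jan 31, 2021

The last day of the replacement period: Oct 22, 2020 + 11 days = Nov 2, 2020.
The last day of the standstill period: Nov 2, 2020 + 60 days = Jan 1, 2021.
The last day of the response period: Jan 1, 2021 + 20 days = Jan 21, 2021.
The date on which the refund becomes due: Jan 21, 2021 + 10 days = Jan 31, 2021.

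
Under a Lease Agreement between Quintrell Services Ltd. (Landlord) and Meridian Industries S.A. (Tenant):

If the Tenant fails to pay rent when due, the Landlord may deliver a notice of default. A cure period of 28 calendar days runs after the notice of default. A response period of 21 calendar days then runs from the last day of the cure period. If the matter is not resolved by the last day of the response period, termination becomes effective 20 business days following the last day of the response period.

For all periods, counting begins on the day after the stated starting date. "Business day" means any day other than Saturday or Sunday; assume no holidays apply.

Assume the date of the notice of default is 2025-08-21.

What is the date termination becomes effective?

Adding 28 calendar days to 2025-08-21 gives 2025-09-18, which is the last day of the cure period.
The last day of the response period: 21 calendar days after 2025-09-18 is 2025-10-09.
The date termination becomes effective: 20 business days after Thursday, 2025-10-09, skipping weekends — Oct 10, Oct 13, Oct 14, Oct 15, …, Nov 4, Nov 5, Nov 6 — lands on Thursday, 2025-11-06.

2025-11-06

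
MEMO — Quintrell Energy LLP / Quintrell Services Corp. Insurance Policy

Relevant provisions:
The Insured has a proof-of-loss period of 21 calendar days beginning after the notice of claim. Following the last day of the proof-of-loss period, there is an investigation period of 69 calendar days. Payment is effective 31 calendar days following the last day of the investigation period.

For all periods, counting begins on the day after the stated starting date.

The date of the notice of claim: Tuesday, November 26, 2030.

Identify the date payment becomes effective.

March 27, 2031

The last day of the proof-of-loss period: 21 calendar days after November 26, 2030 is December 17, 2030.
The last day of the investigation period: 69 calendar days after December 17, 2030 is February 24, 2031.
The date payment becomes effective: February 24, 2031 + 31 days = March 27, 2031.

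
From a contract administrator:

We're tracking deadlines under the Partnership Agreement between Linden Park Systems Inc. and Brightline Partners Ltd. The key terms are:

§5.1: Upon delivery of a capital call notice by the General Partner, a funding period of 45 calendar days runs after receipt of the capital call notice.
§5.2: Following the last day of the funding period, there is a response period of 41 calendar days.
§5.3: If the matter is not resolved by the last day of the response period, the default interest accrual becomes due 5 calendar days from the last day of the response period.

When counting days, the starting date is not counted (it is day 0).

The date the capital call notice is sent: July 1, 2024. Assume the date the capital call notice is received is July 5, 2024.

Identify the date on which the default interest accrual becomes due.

The last day of the funding period: 45 calendar days after July 5, 2024 is August 19, 2024.
The last day of the response period: 41 calendar days after August 19, 2024 is September 29, 2024.
Adding 5 calendar days to September 29, 2024 gives October 4, 2024, which is the date on which the default interest accrual becomes due.

October 4, 2024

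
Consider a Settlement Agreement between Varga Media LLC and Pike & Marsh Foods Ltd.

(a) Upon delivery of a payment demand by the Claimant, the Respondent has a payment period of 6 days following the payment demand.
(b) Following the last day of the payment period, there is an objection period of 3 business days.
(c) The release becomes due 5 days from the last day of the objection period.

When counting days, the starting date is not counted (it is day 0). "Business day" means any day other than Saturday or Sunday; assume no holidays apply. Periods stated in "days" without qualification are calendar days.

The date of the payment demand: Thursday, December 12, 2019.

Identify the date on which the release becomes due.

December 28, 2019

Adding 6 calendar days to December 12, 2019 gives December 18, 2019, which is the last day of the payment period.
The last day of the objection period: counting 3 business days from Wednesday, December 18, 2019 (Dec 19, Dec 20, Dec 23, skipping weekends) reaches Monday, December 23, 2019.
The date on which the release becomes due: December 23, 2019 + 5 days = December 28, 2019.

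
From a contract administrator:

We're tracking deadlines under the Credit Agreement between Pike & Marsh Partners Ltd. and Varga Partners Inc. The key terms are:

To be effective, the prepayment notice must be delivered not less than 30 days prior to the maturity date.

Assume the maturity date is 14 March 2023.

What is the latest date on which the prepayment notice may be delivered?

12 February 2023

14 March 2023 minus 30 days is 12 February 2023.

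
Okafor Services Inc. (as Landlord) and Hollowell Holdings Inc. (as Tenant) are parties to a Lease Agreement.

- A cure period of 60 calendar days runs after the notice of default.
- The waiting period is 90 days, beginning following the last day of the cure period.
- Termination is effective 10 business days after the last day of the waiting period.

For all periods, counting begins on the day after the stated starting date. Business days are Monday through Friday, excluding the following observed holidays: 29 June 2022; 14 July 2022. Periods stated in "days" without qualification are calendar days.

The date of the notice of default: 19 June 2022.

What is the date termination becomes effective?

The last day of the cure period: 60 calendar days after 19 June 2022 is 18 August 2022.
The last day of the waiting period: 18 August 2022 + 90 days = 16 November 2022.
The date termination becomes effective: 10 business days after Wednesday, 16 November 2022, skipping weekends — Nov 17, Nov 18, Nov 21, Nov 22, Nov 23, Nov 24, Nov 25, Nov 28, Nov 29, Nov 30 — lands on Wednesday, 30 November 2022.

30 November 2022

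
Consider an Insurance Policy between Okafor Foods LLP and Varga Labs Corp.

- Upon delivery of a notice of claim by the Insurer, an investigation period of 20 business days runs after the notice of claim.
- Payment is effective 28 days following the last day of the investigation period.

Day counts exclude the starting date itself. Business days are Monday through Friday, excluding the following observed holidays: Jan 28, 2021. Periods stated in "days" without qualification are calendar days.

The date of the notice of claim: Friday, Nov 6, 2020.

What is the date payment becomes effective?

The last day of the investigation period: 20 business days after Friday, Nov 6, 2020, skipping weekends — Nov 9, Nov 10, Nov 11, Nov 12, …, Dec 2, Dec 3, Dec 4 — lands on Friday, Dec 4, 2020.
The date payment becomes effective: 28 calendar days after Dec 4, 2020 is Jan 1, 2021.

Jan 1, 2021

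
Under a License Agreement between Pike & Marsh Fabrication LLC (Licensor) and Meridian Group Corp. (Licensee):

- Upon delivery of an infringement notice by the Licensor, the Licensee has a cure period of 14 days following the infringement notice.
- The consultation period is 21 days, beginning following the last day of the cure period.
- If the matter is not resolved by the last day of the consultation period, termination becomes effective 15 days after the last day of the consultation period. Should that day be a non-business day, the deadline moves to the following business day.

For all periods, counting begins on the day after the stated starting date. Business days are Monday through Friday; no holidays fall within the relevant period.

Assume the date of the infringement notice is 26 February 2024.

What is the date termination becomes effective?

16 April 2024

Adding 14 calendar days to 26 February 2024 gives 11 March 2024, which is the last day of the cure period.
The last day of the consultation period: 21 calendar days after 11 March 2024 is 1 April 2024.
The date termination becomes effective: 15 calendar days after 1 April 2024 is 16 April 2024. 16 April 2024 is a Tuesday, so no roll-forward applies.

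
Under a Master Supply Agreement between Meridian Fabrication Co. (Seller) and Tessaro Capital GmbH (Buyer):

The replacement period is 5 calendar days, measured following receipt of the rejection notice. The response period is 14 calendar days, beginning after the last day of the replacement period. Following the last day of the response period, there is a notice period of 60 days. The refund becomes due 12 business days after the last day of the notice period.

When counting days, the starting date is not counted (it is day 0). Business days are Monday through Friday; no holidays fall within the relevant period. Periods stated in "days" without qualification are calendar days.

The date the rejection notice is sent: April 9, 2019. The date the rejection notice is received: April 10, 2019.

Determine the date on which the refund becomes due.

July 16, 2019

The last day of the replacement period: April 10, 2019 + 5 days = April 15, 2019.
The last day of the response period: 14 calendar days after April 15, 2019 is April 29, 2019.
The last day of the notice period: April 29, 2019 + 60 days = June 28, 2019.
The date on which the refund becomes due: counting 12 business days from Friday, June 28, 2019 (Jul 1, Jul 2, Jul 3, Jul 4, …, Jul 12, Jul 15, Jul 16, skipping weekends) reaches Tuesday, July 16, 2019.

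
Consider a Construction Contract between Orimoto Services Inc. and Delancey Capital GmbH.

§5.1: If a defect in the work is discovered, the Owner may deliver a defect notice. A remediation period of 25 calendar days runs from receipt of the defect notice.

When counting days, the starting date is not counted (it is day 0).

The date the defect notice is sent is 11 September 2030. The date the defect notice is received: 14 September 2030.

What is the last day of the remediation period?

9 October 2030

The last day of the remediation period: 14 September 2030 + 25 days = 9 October 2030.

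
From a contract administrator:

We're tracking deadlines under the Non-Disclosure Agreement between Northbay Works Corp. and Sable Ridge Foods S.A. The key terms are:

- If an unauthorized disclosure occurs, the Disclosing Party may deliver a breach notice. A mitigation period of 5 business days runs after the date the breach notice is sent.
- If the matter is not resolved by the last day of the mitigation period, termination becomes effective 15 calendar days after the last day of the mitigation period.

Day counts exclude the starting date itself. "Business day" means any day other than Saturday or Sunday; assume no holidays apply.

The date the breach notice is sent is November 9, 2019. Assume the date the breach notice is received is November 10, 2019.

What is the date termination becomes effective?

The last day of the mitigation period: 5 business days after Saturday, November 9, 2019, skipping weekends — Nov 11, Nov 12, Nov 13, Nov 14, Nov 15 — lands on Friday, November 15, 2019.
Adding 15 calendar days to November 15, 2019 gives November 30, 2019, which is the date termination becomes effective.

November 30, 2019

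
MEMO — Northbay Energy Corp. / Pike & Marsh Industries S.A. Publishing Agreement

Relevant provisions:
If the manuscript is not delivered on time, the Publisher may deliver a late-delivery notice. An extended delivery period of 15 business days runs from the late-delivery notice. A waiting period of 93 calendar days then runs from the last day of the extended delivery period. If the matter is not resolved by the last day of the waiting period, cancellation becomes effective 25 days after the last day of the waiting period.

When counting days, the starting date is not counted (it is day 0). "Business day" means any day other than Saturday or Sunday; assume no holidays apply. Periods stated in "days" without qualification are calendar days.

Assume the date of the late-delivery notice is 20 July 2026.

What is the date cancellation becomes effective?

The last day of the extended delivery period: counting 15 business days from Monday, 20 July 2026 (Jul 21, Jul 22, Jul 23, Jul 24, …, Aug 6, Aug 7, Aug 10, skipping weekends) reaches Monday, 10 August 2026.
The last day of the waiting period: 10 August 2026 + 93 days = 11 November 2026.
The date cancellation becomes effective: 11 November 2026 + 25 days = 6 December 2026.

6 December 2026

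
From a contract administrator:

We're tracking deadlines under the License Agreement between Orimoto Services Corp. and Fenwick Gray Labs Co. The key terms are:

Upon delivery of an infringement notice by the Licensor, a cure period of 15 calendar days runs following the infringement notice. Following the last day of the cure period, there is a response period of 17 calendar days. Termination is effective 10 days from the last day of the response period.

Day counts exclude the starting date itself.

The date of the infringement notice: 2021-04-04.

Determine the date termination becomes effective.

2021-05-16

Adding 15 calendar days to 2021-04-04 gives 2021-04-19, which is the last day of the cure period.
The last day of the response period: 17 calendar days after 2021-04-19 is 2021-05-06.
The date termination becomes effective: 10 calendar days after 2021-05-06 is 2021-05-16.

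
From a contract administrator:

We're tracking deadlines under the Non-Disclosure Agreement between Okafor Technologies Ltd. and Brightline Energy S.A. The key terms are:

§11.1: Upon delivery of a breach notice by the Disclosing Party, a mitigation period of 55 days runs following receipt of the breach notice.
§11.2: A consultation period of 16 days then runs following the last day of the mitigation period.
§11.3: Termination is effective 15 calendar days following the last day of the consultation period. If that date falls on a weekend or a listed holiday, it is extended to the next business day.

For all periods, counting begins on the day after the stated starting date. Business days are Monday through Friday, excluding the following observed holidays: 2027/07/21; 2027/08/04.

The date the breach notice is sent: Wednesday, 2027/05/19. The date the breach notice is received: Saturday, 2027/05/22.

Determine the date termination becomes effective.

The last day of the mitigation period: 55 calendar days after 2027/05/22 is 2027/07/16.
The last day of the consultation period: 2027/07/16 + 16 days = 2027/08/01.
The date termination becomes effective: 15 calendar days after 2027/08/01 is 2027/08/16. 2027/08/16 is a Monday and is not a listed holiday, so no roll-forward applies.

2027/08/16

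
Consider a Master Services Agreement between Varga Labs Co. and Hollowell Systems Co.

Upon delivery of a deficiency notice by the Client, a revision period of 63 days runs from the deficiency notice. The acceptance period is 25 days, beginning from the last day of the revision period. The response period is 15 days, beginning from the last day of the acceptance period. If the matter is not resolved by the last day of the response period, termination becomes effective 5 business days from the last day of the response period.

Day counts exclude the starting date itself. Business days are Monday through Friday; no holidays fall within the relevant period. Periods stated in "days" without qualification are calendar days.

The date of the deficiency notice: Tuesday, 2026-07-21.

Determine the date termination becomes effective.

2026-11-06

Adding 63 calendar days to 2026-07-21 gives 2026-09-22, which is the last day of the revision period.
The last day of the acceptance period: 25 calendar days after 2026-09-22 is 2026-10-17.
The last day of the response period: 15 calendar days after 2026-10-17 is 2026-11-01.
The date termination becomes effective: counting 5 business days from Sunday, 2026-11-01 (Nov 2, Nov 3, Nov 4, Nov 5, Nov 6, skipping weekends) reaches Friday, 2026-11-06.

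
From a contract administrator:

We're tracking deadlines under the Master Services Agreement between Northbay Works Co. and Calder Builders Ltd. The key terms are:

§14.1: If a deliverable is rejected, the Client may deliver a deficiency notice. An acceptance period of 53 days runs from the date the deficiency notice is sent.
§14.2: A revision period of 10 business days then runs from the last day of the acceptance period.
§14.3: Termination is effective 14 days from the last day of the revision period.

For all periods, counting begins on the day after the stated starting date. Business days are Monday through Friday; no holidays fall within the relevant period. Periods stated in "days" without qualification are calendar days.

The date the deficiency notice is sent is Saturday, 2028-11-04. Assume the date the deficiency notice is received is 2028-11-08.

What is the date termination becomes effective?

Adding 53 calendar days to 2028-11-04 gives 2028-12-27, which is the last day of the acceptance period.
From Wednesday, 2028-12-27, 10 business days (Dec 28, Dec 29, Jan 1, Jan 2, Jan 3, Jan 4, Jan 5, Jan 8, Jan 9, Jan 10, skipping weekends) brings us to Wednesday, 2029-01-10, which is the last day of the revision period.
The date termination becomes effective: 14 calendar days after 2029-01-10 is 2029-01-24.

2029-01-24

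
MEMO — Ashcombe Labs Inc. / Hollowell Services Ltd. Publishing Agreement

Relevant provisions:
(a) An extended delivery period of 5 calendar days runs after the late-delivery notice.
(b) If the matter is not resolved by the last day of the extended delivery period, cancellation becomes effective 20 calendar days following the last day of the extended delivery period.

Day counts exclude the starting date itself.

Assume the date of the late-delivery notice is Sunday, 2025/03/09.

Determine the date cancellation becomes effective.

The last day of the extended delivery period: 5 calendar days after 2025/03/09 is 2025/03/14.
The date cancellation becomes effective: 20 calendar days after 2025/03/14 is 2025/04/03.

2025/04/03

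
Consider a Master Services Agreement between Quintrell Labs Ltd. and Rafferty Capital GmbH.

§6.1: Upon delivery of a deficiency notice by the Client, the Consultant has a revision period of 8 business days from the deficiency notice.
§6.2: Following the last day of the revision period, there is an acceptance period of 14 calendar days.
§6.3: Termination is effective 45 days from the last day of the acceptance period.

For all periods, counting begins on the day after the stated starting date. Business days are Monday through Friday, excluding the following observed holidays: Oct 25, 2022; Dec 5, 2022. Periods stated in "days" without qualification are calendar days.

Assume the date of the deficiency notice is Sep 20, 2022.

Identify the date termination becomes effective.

Nov 28, 2022

The last day of the revision period: counting 8 business days from Tuesday, Sep 20, 2022 (Sep 21, Sep 22, Sep 23, Sep 26, Sep 27, Sep 28, Sep 29, Sep 30, skipping weekends) reaches Friday, Sep 30, 2022.
Adding 14 calendar days to Sep 30, 2022 gives Oct 14, 2022, which is the last day of the acceptance period.
The date termination becomes effective: Oct 14, 2022 + 45 days = Nov 28, 2022.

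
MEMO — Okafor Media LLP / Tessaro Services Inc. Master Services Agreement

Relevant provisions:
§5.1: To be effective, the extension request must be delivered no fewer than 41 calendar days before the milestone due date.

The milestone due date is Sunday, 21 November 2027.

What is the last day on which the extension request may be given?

11 October 2027

Counting back 41 calendar days from 21 November 2027 gives 11 October 2027.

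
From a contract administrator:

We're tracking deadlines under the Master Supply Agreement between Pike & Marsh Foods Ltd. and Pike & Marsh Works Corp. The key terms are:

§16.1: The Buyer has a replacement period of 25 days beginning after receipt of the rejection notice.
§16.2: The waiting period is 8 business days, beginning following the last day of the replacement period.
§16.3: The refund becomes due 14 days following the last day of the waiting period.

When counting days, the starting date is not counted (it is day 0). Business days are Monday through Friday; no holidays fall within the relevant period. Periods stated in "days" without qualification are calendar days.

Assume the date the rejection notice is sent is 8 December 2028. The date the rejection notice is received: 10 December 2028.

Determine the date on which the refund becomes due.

The last day of the replacement period: 25 calendar days after 10 December 2028 is 4 January 2029.
The last day of the waiting period: 8 business days after Thursday, 4 January 2029, skipping weekends — Jan 5, Jan 8, Jan 9, Jan 10, Jan 11, Jan 12, Jan 15, Jan 16 — lands on Tuesday, 16 January 2029.
The date on which the refund becomes due: 16 January 2029 + 14 days = 30 January 2029.

30 January 2029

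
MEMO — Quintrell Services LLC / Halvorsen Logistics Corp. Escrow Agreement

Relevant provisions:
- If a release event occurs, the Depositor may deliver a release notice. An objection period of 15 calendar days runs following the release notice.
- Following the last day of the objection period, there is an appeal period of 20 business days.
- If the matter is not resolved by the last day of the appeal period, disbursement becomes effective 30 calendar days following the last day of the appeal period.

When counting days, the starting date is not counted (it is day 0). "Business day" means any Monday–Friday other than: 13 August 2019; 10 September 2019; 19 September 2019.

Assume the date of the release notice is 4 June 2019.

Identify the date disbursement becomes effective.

The last day of the objection period: 4 June 2019 + 15 days = 19 June 2019.
From Wednesday, 19 June 2019, 20 business days (Jun 20, Jun 21, Jun 24, Jun 25, …, Jul 15, Jul 16, Jul 17, skipping weekends) brings us to Wednesday, 17 July 2019, which is the last day of the appeal period.
The date disbursement becomes effective: 17 July 2019 + 30 days = 16 August 2019.

16 August 2019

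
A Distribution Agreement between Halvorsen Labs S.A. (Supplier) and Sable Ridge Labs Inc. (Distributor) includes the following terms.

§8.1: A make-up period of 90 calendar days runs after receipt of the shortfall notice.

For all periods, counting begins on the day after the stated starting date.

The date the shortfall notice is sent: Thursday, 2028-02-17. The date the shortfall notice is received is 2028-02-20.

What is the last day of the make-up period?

2028-05-20

The last day of the make-up period: 2028-02-20 + 90 days = 2028-05-20.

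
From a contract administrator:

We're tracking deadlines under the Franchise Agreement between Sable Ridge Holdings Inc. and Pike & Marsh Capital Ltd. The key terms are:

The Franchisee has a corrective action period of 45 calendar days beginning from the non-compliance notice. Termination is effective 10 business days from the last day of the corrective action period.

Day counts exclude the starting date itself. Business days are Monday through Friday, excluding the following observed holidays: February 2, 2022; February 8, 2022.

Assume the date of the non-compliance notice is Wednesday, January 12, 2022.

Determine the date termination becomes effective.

The last day of the corrective action period: January 12, 2022 + 45 days = February 26, 2022.
The date termination becomes effective: 10 business days after Saturday, February 26, 2022, skipping weekends — Feb 28, Mar 1, Mar 2, Mar 3, Mar 4, Mar 7, Mar 8, Mar 9, Mar 10, Mar 11 — lands on Friday, March 11, 2022.

March 11, 2022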